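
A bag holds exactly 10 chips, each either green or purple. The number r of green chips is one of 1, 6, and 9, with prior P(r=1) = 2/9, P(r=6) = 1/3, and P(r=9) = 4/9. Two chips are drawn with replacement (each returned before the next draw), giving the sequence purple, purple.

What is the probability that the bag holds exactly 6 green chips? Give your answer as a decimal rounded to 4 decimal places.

The likelihood of the observed sequence under each hypothesis: P(data | r = 1) = (9/10)(9/10) = 81/100; P(data | r = 6) = (4/10)(4/10) = 4/25; P(data | r = 9) = (1/10)(1/10) = 1/100.
Multiplying each by its prior: 2/9 · 81/100 = 9/50, 1/3 · 4/25 = 4/75, 4/9 · 1/100 = 1/225; these sum to 107/450.
Therefore the posterior P(r = 6 | data) = (4/75) / (107/450) = 24/107.

0.2243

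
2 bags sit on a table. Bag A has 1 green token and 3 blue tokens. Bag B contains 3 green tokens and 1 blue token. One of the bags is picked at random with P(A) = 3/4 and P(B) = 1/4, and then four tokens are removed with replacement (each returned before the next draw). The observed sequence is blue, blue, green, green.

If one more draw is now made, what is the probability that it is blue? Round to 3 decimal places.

0.625

For each hypothesis, P(data | H) works out to: P(data | bag A) = (3/4)(3/4)(1/4)(1/4) = 0.035156; P(data | bag B) = (1/4)(1/4)(3/4)(3/4) = 0.035156.
The prior-weighted likelihoods are 3/4 · 0.035156 = 0.026367, 1/4 · 0.035156 = 0.0087891; with total 0.035156.
The posterior is then P(bag A | data) = 0.75, P(bag B | data) = 0.25.
The predictive probability is P(blue next | data) = (3/4)(0.75) + (1/4)(0.25) = 0.625.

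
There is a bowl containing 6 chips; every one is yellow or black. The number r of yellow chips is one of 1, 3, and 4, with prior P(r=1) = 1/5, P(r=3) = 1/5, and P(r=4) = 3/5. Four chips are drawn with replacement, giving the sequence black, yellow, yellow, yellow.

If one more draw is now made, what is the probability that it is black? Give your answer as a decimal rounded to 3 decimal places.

The likelihood of the observed sequence under each hypothesis: P(data | r = 1) = (5/6)(1/6)(1/6)(1/6) = 0.003858; P(data | r = 3) = (3/6)(3/6)(3/6)(3/6) = 0.0625; P(data | r = 4) = (2/6)(4/6)(4/6)(4/6) = 0.098765.
The prior-weighted likelihoods are 1/5 · 0.003858 = 0.0007716, 1/5 · 0.0625 = 0.0125, 3/5 · 0.098765 = 0.059259; these sum to 0.072531.
Dividing through by the total gives posterior P(r = 1 | data) = 0.010638, P(r = 3 | data) = 0.17234, P(r = 4 | data) = 0.81702.
So P(black next | data) = Σ P(black next | H) P(H | data) = (5/6)(0.010638) + (1/2)(0.17234) + (1/3)(0.81702) = 0.36738.

0.367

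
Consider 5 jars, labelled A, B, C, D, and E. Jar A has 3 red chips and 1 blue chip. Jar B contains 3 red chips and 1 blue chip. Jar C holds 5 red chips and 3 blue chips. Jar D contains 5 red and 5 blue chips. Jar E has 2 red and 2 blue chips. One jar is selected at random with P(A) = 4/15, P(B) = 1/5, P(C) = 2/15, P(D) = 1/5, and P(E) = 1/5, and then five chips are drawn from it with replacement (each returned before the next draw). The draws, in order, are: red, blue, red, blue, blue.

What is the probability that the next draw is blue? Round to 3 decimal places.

For each hypothesis, P(data | H) works out to: P(data | jar A) = (3/4)(1/4)(3/4)(1/4)(1/4) = 0.0087891; P(data | jar B) = (3/4)(1/4)(3/4)(1/4)(1/4) = 0.0087891; P(data | jar C) = (5/8)(3/8)(5/8)(3/8)(3/8) = 0.020599; P(data | jar D) = (5/10)(5/10)(5/10)(5/10)(5/10) = 0.03125; P(data | jar E) = (2/4)(2/4)(2/4)(2/4)(2/4) = 0.03125.
Weighting by the prior gives 4/15 · 0.0087891 = 0.0023437, 1/5 · 0.0087891 = 0.0017578, 2/15 · 0.020599 = 0.0027466, 1/5 · 0.03125 = 0.00625, 1/5 · 0.03125 = 0.00625; summing to 0.019348.
Normalising, the posterior is P(jar A | data) = 0.12114, P(jar B | data) = 0.090852, P(jar C | data) = 0.14196, P(jar D | data) = 0.32303, P(jar E | data) = 0.32303.
So P(blue next | data) = Σ P(blue next | H) P(H | data) = (1/4)(0.12114) + (1/4)(0.090852) + (3/8)(0.14196) + (1/2)(0.32303) + (1/2)(0.32303) = 0.42926.

0.429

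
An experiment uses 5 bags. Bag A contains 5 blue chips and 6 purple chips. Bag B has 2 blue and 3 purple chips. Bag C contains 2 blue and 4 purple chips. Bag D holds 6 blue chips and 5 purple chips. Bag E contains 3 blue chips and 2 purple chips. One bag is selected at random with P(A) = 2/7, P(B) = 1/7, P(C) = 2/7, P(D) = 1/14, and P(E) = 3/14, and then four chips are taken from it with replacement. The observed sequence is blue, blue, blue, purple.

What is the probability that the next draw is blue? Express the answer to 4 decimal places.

Under each hypothesis, the probability of the observed sequence is: P(data | bag A) = (5/11)(5/11)(5/11)(6/11) = 0.051226; P(data | bag B) = (2/5)(2/5)(2/5)(3/5) = 0.0384; P(data | bag C) = (2/6)(2/6)(2/6)(4/6) = 0.024691; P(data | bag D) = (6/11)(6/11)(6/11)(5/11) = 0.073765; P(data | bag E) = (3/5)(3/5)(3/5)(2/5) = 0.0864.
Weighting by the prior gives 2/7 · 0.051226 = 0.014636, 1/7 · 0.0384 = 0.0054857, 2/7 · 0.024691 = 0.0070547, 1/14 · 0.073765 = 0.005269, 3/14 · 0.0864 = 0.018514; with total 0.05096.
Dividing through by the total gives posterior P(bag A | data) = 0.28721, P(bag B | data) = 0.10765, P(bag C | data) = 0.13844, P(bag D | data) = 0.10339, P(bag E | data) = 0.36331.
Averaging over the posterior, P(blue next | data) = (5/11)(0.28721) + (2/5)(0.10765) + (1/3)(0.13844) + (6/11)(0.10339) + (3/5)(0.36331) = 0.49414.

0.4941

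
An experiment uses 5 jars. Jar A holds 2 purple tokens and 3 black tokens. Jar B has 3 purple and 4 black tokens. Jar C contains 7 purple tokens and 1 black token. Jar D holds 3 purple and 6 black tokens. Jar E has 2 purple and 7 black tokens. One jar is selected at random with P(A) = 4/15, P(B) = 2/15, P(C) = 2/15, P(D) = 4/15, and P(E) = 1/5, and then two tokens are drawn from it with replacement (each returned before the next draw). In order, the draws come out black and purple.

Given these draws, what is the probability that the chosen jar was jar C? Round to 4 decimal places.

Under each hypothesis, the probability of the observed sequence is: P(data | jar A) = (3/5)(2/5) = 0.24; P(data | jar B) = (4/7)(3/7) = 0.2449; P(data | jar C) = (1/8)(7/8) = 0.10938; P(data | jar D) = (6/9)(3/9) = 0.22222; P(data | jar E) = (7/9)(2/9) = 0.17284.
The prior-weighted likelihoods are 4/15 · 0.24 = 0.064, 2/15 · 0.2449 = 0.032653, 2/15 · 0.10938 = 0.014583, 4/15 · 0.22222 = 0.059259, 1/5 · 0.17284 = 0.034568; with total 0.20506.
Therefore the posterior P(jar C | data) = (0.014583) / (0.20506) = 0.071116.

0.0711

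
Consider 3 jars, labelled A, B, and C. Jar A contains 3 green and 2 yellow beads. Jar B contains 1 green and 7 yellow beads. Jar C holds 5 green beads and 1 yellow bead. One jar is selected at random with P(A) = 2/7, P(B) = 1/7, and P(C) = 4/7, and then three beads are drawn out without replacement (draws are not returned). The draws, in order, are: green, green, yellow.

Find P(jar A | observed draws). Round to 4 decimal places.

The likelihood of the observed sequence under each hypothesis: P(data | jar A) = (3/5)(2/4)(2/3) = 1/5; P(data | jar B) = (1/8)(0/7) = 0; P(data | jar C) = (5/6)(4/5)(1/4) = 1/6.
The prior-weighted likelihoods are 2/7 · 1/5 = 2/35, 1/7 · 0 = 0, 4/7 · 1/6 = 2/21; with total 16/105.
By Bayes' rule, P(jar A | data) = (2/35) / (16/105) = 3/8.

0.3750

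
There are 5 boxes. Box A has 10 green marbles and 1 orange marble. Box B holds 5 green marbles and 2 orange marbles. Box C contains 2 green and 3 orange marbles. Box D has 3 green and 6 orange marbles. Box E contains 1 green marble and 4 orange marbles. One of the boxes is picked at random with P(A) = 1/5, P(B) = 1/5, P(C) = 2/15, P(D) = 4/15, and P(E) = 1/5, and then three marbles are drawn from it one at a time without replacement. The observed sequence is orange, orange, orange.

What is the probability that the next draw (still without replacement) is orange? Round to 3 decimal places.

0.457

Compute the likelihood of the observed sequence for each case: P(data | box A) = (1/11)(0/10) = 0; P(data | box B) = (2/7)(1/6)(0/5) = 0; P(data | box C) = (3/5)(2/4)(1/3) = 0.1; P(data | box D) = (6/9)(5/8)(4/7) = 0.2381; P(data | box E) = (4/5)(3/4)(2/3) = 0.4.
Weighting by the prior gives 1/5 · 0 = 0, 1/5 · 0 = 0, 2/15 · 0.1 = 0.013333, 4/15 · 0.2381 = 0.063492, 1/5 · 0.4 = 0.08; these sum to 0.15683.
Normalising, the posterior is P(box A | data) = 0, P(box B | data) = 0, P(box C | data) = 0.08502, P(box D | data) = 0.40486, P(box E | data) = 0.51012.
Averaging over the posterior, P(orange next | data) = (0)(0.08502) + (1/2)(0.40486) + (1/2)(0.51012) = 0.45749.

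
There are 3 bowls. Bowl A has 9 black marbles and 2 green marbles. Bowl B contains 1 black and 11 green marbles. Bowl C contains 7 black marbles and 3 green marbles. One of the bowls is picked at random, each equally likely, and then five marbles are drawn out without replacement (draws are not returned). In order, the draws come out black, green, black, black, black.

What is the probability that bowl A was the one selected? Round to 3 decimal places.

0.567

For each hypothesis, P(data | H) works out to: P(data | bowl A) = (9/11)(2/10)(8/9)(7/8)(6/7) = 0.10909; P(data | bowl B) = (1/12)(11/11)(0/10) = 0; P(data | bowl C) = (7/10)(3/9)(6/8)(5/7)(4/6) = 0.083333.
The prior-weighted likelihoods are 1/3 · 0.10909 = 0.036364, 1/3 · 0 = 0, 1/3 · 0.083333 = 0.027778; these sum to 0.064141.
Therefore the posterior P(bowl A | data) = (0.036364) / (0.064141) = 0.56693.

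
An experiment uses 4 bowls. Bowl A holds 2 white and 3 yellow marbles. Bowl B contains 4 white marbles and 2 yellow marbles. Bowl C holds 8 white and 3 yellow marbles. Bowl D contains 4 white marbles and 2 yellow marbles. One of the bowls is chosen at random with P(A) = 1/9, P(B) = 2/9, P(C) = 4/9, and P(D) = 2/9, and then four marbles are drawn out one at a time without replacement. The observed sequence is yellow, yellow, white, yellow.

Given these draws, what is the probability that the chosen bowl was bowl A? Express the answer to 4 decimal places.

0.8049

Compute the likelihood of the observed sequence for each case: P(data | bowl A) = (3/5)(2/4)(2/3)(1/2) = 0.1; P(data | bowl B) = (2/6)(1/5)(4/4)(0/3) = 0; P(data | bowl C) = (3/11)(2/10)(8/9)(1/8) = 0.0060606; P(data | bowl D) = (2/6)(1/5)(4/4)(0/3) = 0.
The prior-weighted likelihoods are 1/9 · 0.1 = 0.011111, 2/9 · 0 = 0, 4/9 · 0.0060606 = 0.0026936, 2/9 · 0 = 0; summing to 0.013805.
By Bayes' rule, P(bowl A | data) = (0.011111) / (0.013805) = 0.80488.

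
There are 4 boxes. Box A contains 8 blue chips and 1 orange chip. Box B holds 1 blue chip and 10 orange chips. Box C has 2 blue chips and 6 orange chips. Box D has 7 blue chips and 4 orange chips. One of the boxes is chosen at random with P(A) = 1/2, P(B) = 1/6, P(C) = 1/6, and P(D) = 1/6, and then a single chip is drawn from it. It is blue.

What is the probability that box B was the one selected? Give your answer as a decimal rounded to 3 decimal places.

Compute the likelihood of this draw for each case: P(data | box A) = (8/9) = 8/9; P(data | box B) = (1/11) = 1/11; P(data | box C) = (2/8) = 1/4; P(data | box D) = (7/11) = 7/11.
Weighting by the prior gives 1/2 · 8/9 = 4/9, 1/6 · 1/11 = 1/66, 1/6 · 1/4 = 1/24, 1/6 · 7/11 = 7/66; with total 481/792.
Therefore the posterior P(box B | data) = (1/66) / (481/792) = 12/481.

0.025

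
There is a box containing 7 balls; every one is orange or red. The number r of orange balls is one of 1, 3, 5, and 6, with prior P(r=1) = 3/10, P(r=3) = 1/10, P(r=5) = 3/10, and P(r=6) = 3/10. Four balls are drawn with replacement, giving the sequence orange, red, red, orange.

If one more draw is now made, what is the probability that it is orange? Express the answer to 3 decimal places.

The likelihood of the observed sequence under each hypothesis: P(data | r = 1) = (1/7)(6/7)(6/7)(1/7) = 0.014994; P(data | r = 3) = (3/7)(4/7)(4/7)(3/7) = 0.059975; P(data | r = 5) = (5/7)(2/7)(2/7)(5/7) = 0.041649; P(data | r = 6) = (6/7)(1/7)(1/7)(6/7) = 0.014994.
Weighting by the prior gives 3/10 · 0.014994 = 0.0044981, 1/10 · 0.059975 = 0.0059975, 3/10 · 0.041649 = 0.012495, 3/10 · 0.014994 = 0.0044981; with total 0.027489.
The posterior is then P(r = 1 | data) = 0.16364, P(r = 3 | data) = 0.21818, P(r = 5 | data) = 0.45455, P(r = 6 | data) = 0.16364.
Averaging over the posterior, P(orange next | data) = (1/7)(0.16364) + (3/7)(0.21818) + (5/7)(0.45455) + (6/7)(0.16364) = 0.58182.

0.582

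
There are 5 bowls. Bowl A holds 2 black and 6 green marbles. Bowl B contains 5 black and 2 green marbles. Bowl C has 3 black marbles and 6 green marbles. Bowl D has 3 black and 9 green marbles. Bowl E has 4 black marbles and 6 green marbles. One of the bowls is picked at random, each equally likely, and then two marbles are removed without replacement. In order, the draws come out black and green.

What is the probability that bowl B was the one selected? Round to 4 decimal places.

0.2029

For each hypothesis, P(data | H) works out to: P(data | bowl A) = (2/8)(6/7) = 0.21429; P(data | bowl B) = (5/7)(2/6) = 0.2381; P(data | bowl C) = (3/9)(6/8) = 0.25; P(data | bowl D) = (3/12)(9/11) = 0.20455; P(data | bowl E) = (4/10)(6/9) = 0.26667.
Multiplying each by its prior: 1/5 · 0.21429 = 0.042857, 1/5 · 0.2381 = 0.047619, 1/5 · 0.25 = 0.05, 1/5 · 0.20455 = 0.040909, 1/5 · 0.26667 = 0.053333; with total 0.23472.
So P(bowl B | data) = (0.047619) / (0.23472) = 0.20288.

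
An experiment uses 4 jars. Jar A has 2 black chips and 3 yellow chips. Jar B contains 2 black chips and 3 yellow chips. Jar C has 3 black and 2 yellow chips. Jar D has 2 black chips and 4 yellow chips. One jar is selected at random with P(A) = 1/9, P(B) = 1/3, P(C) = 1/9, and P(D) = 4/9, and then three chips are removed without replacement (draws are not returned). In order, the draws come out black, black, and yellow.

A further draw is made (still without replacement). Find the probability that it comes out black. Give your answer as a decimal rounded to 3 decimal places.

The likelihood of the observed sequence under each hypothesis: P(data | jar A) = (2/5)(1/4)(3/3) = 1/10; P(data | jar B) = (2/5)(1/4)(3/3) = 1/10; P(data | jar C) = (3/5)(2/4)(2/3) = 1/5; P(data | jar D) = (2/6)(1/5)(4/4) = 1/15.
Weighting by the prior gives 1/9 · 1/10 = 1/90, 1/3 · 1/10 = 1/30, 1/9 · 1/5 = 1/45, 4/9 · 1/15 = 4/135; with total 13/135.
Normalising, the posterior is P(jar A | data) = 3/26, P(jar B | data) = 9/26, P(jar C | data) = 3/13, P(jar D | data) = 4/13.
So P(black next | data) = Σ P(black next | H) P(H | data) = (0)(3/26) + (0)(9/26) + (1/2)(3/13) + (0)(4/13) = 3/26.

0.115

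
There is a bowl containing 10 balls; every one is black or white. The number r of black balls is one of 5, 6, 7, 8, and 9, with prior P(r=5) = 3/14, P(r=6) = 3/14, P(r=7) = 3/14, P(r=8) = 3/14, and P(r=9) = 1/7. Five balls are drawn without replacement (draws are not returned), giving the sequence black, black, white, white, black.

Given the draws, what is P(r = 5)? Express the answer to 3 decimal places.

Compute the likelihood of the observed sequence for each case: P(data | r = 5) = (5/10)(4/9)(5/8)(4/7)(3/6) = 0.039683; P(data | r = 6) = (6/10)(5/9)(4/8)(3/7)(4/6) = 0.047619; P(data | r = 7) = (7/10)(6/9)(3/8)(2/7)(5/6) = 0.041667; P(data | r = 8) = (8/10)(7/9)(2/8)(1/7)(6/6) = 0.022222; P(data | r = 9) = (9/10)(8/9)(1/8)(0/7) = 0.
Multiplying each by its prior: 3/14 · 0.039683 = 0.0085034, 3/14 · 0.047619 = 0.010204, 3/14 · 0.041667 = 0.0089286, 3/14 · 0.022222 = 0.0047619, 1/7 · 0 = 0; these sum to 0.032398.
So P(r = 5 | data) = (0.0085034) / (0.032398) = 0.26247.

0.262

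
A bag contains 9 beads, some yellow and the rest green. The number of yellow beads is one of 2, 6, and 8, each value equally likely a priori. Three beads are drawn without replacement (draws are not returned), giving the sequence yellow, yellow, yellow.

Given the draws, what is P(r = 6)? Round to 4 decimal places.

0.2632

Under each hypothesis, the probability of the observed sequence is: P(data | r = 2) = (2/9)(1/8)(0/7) = 0; P(data | r = 6) = (6/9)(5/8)(4/7) = 5/21; P(data | r = 8) = (8/9)(7/8)(6/7) = 2/3.
Weighting by the prior gives 1/3 · 0 = 0, 1/3 · 5/21 = 5/63, 1/3 · 2/3 = 2/9; these sum to 19/63.
By Bayes' rule, P(r = 6 | data) = (5/63) / (19/63) = 5/19.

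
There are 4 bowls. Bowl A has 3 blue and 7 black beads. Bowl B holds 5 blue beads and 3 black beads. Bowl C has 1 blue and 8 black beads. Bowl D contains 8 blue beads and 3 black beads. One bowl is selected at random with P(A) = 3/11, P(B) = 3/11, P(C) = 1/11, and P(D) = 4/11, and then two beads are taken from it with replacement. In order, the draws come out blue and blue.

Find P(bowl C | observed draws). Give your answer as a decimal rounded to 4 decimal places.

0.0035

Under each hypothesis, the probability of the observed sequence is: P(data | bowl A) = (3/10)(3/10) = 0.09; P(data | bowl B) = (5/8)(5/8) = 0.39062; P(data | bowl C) = (1/9)(1/9) = 0.012346; P(data | bowl D) = (8/11)(8/11) = 0.52893.
Weighting by the prior gives 3/11 · 0.09 = 0.024545, 3/11 · 0.39062 = 0.10653, 1/11 · 0.012346 = 0.0011223, 4/11 · 0.52893 = 0.19234; summing to 0.32454.
Therefore the posterior P(bowl C | data) = (0.0011223) / (0.32454) = 0.0034582.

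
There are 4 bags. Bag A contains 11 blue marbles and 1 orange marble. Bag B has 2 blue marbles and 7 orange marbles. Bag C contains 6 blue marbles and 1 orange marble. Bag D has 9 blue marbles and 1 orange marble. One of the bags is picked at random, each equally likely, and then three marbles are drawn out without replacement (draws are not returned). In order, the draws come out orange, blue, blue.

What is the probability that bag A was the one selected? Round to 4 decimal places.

For each hypothesis, P(data | H) works out to: P(data | bag A) = (1/12)(11/11)(10/10) = 0.083333; P(data | bag B) = (7/9)(2/8)(1/7) = 0.027778; P(data | bag C) = (1/7)(6/6)(5/5) = 0.14286; P(data | bag D) = (1/10)(9/9)(8/8) = 0.1.
The prior-weighted likelihoods are 1/4 · 0.083333 = 0.020833, 1/4 · 0.027778 = 0.0069444, 1/4 · 0.14286 = 0.035714, 1/4 · 0.1 = 0.025; these sum to 0.088492.
So P(bag A | data) = (0.020833) / (0.088492) = 0.23543.

0.2354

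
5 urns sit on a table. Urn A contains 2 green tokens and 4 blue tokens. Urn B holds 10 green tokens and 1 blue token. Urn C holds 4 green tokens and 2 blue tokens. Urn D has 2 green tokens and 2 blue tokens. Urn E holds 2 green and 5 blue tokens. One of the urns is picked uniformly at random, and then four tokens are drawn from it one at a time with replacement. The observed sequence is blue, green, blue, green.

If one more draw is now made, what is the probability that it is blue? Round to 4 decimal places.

0.5292

Under each hypothesis, the probability of the observed sequence is: P(data | urn A) = (4/6)(2/6)(4/6)(2/6) = 0.049383; P(data | urn B) = (1/11)(10/11)(1/11)(10/11) = 0.0068301; P(data | urn C) = (2/6)(4/6)(2/6)(4/6) = 0.049383; P(data | urn D) = (2/4)(2/4)(2/4)(2/4) = 0.0625; P(data | urn E) = (5/7)(2/7)(5/7)(2/7) = 0.041649.
Multiplying each by its prior: 1/5 · 0.049383 = 0.0098765, 1/5 · 0.0068301 = 0.001366, 1/5 · 0.049383 = 0.0098765, 1/5 · 0.0625 = 0.0125, 1/5 · 0.041649 = 0.0083299; these sum to 0.041949.
Normalising, the posterior is P(urn A | data) = 0.23544, P(urn B | data) = 0.032564, P(urn C | data) = 0.23544, P(urn D | data) = 0.29798, P(urn E | data) = 0.19857.
So P(blue next | data) = Σ P(blue next | H) P(H | data) = (2/3)(0.23544) + (1/11)(0.032564) + (1/3)(0.23544) + (1/2)(0.29798) + (5/7)(0.19857) = 0.52923.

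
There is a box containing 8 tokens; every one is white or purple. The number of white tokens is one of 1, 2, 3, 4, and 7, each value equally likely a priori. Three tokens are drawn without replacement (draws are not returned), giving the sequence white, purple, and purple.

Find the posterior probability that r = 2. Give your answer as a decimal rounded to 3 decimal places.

0.286

Under each hypothesis, the probability of the observed sequence is: P(data | r = 1) = (1/8)(7/7)(6/6) = 1/8; P(data | r = 2) = (2/8)(6/7)(5/6) = 5/28; P(data | r = 3) = (3/8)(5/7)(4/6) = 5/28; P(data | r = 4) = (4/8)(4/7)(3/6) = 1/7; P(data | r = 7) = (7/8)(1/7)(0/6) = 0.
Weighting by the prior gives 1/5 · 1/8 = 1/40, 1/5 · 5/28 = 1/28, 1/5 · 5/28 = 1/28, 1/5 · 1/7 = 1/35, 1/5 · 0 = 0; summing to 1/8.
Hence P(r = 2 | data) = (1/28) / (1/8) = 2/7.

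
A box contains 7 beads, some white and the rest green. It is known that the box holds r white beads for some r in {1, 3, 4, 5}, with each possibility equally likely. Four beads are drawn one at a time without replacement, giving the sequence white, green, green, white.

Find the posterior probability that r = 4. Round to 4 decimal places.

Compute the likelihood of the observed sequence for each case: P(data | r = 1) = (1/7)(6/6)(5/5)(0/4) = 0; P(data | r = 3) = (3/7)(4/6)(3/5)(2/4) = 3/35; P(data | r = 4) = (4/7)(3/6)(2/5)(3/4) = 3/35; P(data | r = 5) = (5/7)(2/6)(1/5)(4/4) = 1/21.
Multiplying each by its prior: 1/4 · 0 = 0, 1/4 · 3/35 = 3/140, 1/4 · 3/35 = 3/140, 1/4 · 1/21 = 1/84; summing to 23/420.
So P(r = 4 | data) = (3/140) / (23/420) = 9/23.

0.3913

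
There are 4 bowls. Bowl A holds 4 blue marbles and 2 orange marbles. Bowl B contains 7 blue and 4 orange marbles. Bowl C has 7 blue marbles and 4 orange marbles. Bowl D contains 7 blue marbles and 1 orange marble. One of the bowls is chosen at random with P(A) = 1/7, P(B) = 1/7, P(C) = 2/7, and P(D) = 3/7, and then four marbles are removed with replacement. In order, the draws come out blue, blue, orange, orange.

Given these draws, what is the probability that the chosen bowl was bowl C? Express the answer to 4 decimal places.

0.4355

The likelihood of the observed sequence under each hypothesis: P(data | bowl A) = (4/6)(4/6)(2/6)(2/6) = 0.049383; P(data | bowl B) = (7/11)(7/11)(4/11)(4/11) = 0.053548; P(data | bowl C) = (7/11)(7/11)(4/11)(4/11) = 0.053548; P(data | bowl D) = (7/8)(7/8)(1/8)(1/8) = 0.011963.
Weighting by the prior gives 1/7 · 0.049383 = 0.0070547, 1/7 · 0.053548 = 0.0076498, 2/7 · 0.053548 = 0.0153, 3/7 · 0.011963 = 0.005127; these sum to 0.035131.
By Bayes' rule, P(bowl C | data) = (0.0153) / (0.035131) = 0.4355.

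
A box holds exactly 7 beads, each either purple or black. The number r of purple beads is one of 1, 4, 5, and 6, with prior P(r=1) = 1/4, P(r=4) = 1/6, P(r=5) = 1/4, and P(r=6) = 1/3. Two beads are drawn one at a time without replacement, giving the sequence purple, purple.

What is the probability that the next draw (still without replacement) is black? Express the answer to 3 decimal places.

Compute the likelihood of the observed sequence for each case: P(data | r = 1) = (1/7)(0/6) = 0; P(data | r = 4) = (4/7)(3/6) = 2/7; P(data | r = 5) = (5/7)(4/6) = 10/21; P(data | r = 6) = (6/7)(5/6) = 5/7.
Weighting by the prior gives 1/4 · 0 = 0, 1/6 · 2/7 = 1/21, 1/4 · 10/21 = 5/42, 1/3 · 5/7 = 5/21; summing to 17/42.
Dividing through by the total gives posterior P(r = 1 | data) = 0, P(r = 4 | data) = 2/17, P(r = 5 | data) = 5/17, P(r = 6 | data) = 10/17.
The predictive probability is P(black next | data) = (3/5)(2/17) + (2/5)(5/17) + (1/5)(10/17) = 26/85.

0.306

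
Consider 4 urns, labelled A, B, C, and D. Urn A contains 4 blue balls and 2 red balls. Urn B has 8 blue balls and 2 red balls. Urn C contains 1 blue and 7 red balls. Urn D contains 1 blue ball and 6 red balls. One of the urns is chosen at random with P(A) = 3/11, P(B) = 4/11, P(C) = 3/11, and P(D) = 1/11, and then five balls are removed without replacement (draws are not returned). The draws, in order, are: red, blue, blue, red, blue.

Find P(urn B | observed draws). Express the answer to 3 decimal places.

0.308

Compute the likelihood of the observed sequence for each case: P(data | urn A) = (2/6)(4/5)(3/4)(1/3)(2/2) = 1/15; P(data | urn B) = (2/10)(8/9)(7/8)(1/7)(6/6) = 1/45; P(data | urn C) = (7/8)(1/7)(0/6) = 0; P(data | urn D) = (6/7)(1/6)(0/5) = 0.
Multiplying each by its prior: 3/11 · 1/15 = 1/55, 4/11 · 1/45 = 4/495, 3/11 · 0 = 0, 1/11 · 0 = 0; these sum to 13/495.
So P(urn B | data) = (4/495) / (13/495) = 4/13.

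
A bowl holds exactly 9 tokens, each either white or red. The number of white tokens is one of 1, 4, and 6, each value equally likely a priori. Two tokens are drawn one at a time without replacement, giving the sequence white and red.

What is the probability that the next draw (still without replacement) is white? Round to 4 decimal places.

Under each hypothesis, the probability of the observed sequence is: P(data | r = 1) = (1/9)(8/8) = 1/9; P(data | r = 4) = (4/9)(5/8) = 5/18; P(data | r = 6) = (6/9)(3/8) = 1/4.
Multiplying each by its prior: 1/3 · 1/9 = 1/27, 1/3 · 5/18 = 5/54, 1/3 · 1/4 = 1/12; summing to 23/108.
Dividing through by the total gives posterior P(r = 1 | data) = 4/23, P(r = 4 | data) = 10/23, P(r = 6 | data) = 9/23.
So P(white next | data) = Σ P(white next | H) P(H | data) = (0)(4/23) + (3/7)(10/23) + (5/7)(9/23) = 75/161.

0.4658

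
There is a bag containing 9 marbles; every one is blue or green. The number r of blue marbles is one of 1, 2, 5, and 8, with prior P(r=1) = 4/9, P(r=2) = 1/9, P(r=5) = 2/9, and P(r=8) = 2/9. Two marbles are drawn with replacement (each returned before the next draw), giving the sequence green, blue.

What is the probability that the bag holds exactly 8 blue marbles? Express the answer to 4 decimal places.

Compute the likelihood of the observed sequence for each case: P(data | r = 1) = (8/9)(1/9) = 8/81; P(data | r = 2) = (7/9)(2/9) = 14/81; P(data | r = 5) = (4/9)(5/9) = 20/81; P(data | r = 8) = (1/9)(8/9) = 8/81.
Multiplying each by its prior: 4/9 · 8/81 = 32/729, 1/9 · 14/81 = 14/729, 2/9 · 20/81 = 40/729, 2/9 · 8/81 = 16/729; with total 34/243.
So P(r = 8 | data) = (16/729) / (34/243) = 8/51.

0.1569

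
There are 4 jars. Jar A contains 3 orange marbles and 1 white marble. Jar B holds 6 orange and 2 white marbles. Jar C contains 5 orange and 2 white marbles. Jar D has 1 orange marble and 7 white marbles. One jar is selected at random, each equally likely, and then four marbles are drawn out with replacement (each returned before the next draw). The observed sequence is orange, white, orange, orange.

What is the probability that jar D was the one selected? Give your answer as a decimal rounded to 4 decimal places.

0.0054

For each hypothesis, P(data | H) works out to: P(data | jar A) = (3/4)(1/4)(3/4)(3/4) = 0.10547; P(data | jar B) = (6/8)(2/8)(6/8)(6/8) = 0.10547; P(data | jar C) = (5/7)(2/7)(5/7)(5/7) = 0.10412; P(data | jar D) = (1/8)(7/8)(1/8)(1/8) = 0.001709.
Weighting by the prior gives 1/4 · 0.10547 = 0.026367, 1/4 · 0.10547 = 0.026367, 1/4 · 0.10412 = 0.026031, 1/4 · 0.001709 = 0.00042725; with total 0.079192.
Hence P(jar D | data) = (0.00042725) / (0.079192) = 0.005395.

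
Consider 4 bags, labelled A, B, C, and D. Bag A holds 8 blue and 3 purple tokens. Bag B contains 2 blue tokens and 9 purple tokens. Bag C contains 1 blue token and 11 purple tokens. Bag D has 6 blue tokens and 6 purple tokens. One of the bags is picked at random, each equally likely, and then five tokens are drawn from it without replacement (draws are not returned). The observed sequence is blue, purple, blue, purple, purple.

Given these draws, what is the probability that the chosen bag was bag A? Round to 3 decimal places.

Compute the likelihood of the observed sequence for each case: P(data | bag A) = (8/11)(3/10)(7/9)(2/8)(1/7) = 0.0060606; P(data | bag B) = (2/11)(9/10)(1/9)(8/8)(7/7) = 0.018182; P(data | bag C) = (1/12)(11/11)(0/10) = 0; P(data | bag D) = (6/12)(6/11)(5/10)(5/9)(4/8) = 0.037879.
The prior-weighted likelihoods are 1/4 · 0.0060606 = 0.0015152, 1/4 · 0.018182 = 0.0045455, 1/4 · 0 = 0, 1/4 · 0.037879 = 0.0094697; summing to 0.01553.
Therefore the posterior P(bag A | data) = (0.0015152) / (0.01553) = 0.097561.

0.098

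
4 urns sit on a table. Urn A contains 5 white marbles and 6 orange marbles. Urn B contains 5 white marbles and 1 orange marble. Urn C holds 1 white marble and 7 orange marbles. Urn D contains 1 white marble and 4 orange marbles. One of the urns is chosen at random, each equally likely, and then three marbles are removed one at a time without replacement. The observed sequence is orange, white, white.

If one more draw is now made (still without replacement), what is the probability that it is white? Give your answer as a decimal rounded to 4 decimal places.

The likelihood of the observed sequence under each hypothesis: P(data | urn A) = (6/11)(5/10)(4/9) = 4/33; P(data | urn B) = (1/6)(5/5)(4/4) = 1/6; P(data | urn C) = (7/8)(1/7)(0/6) = 0; P(data | urn D) = (4/5)(1/4)(0/3) = 0.
The prior-weighted likelihoods are 1/4 · 4/33 = 1/33, 1/4 · 1/6 = 1/24, 1/4 · 0 = 0, 1/4 · 0 = 0; summing to 19/264.
Normalising, the posterior is P(urn A | data) = 8/19, P(urn B | data) = 11/19, P(urn C | data) = 0, P(urn D | data) = 0.
Averaging over the posterior, P(white next | data) = (3/8)(8/19) + (1)(11/19) = 14/19.

0.7368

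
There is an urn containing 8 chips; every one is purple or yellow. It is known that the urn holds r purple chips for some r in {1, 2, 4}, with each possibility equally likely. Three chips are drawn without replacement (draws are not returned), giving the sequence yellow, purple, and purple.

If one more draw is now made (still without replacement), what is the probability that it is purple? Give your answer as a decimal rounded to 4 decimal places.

Under each hypothesis, the probability of the observed sequence is: P(data | r = 1) = (7/8)(1/7)(0/6) = 0; P(data | r = 2) = (6/8)(2/7)(1/6) = 1/28; P(data | r = 4) = (4/8)(4/7)(3/6) = 1/7.
Multiplying each by its prior: 1/3 · 0 = 0, 1/3 · 1/28 = 1/84, 1/3 · 1/7 = 1/21; these sum to 5/84.
The posterior is then P(r = 1 | data) = 0, P(r = 2 | data) = 1/5, P(r = 4 | data) = 4/5.
The predictive probability is P(purple next | data) = (0)(1/5) + (2/5)(4/5) = 8/25.

0.3200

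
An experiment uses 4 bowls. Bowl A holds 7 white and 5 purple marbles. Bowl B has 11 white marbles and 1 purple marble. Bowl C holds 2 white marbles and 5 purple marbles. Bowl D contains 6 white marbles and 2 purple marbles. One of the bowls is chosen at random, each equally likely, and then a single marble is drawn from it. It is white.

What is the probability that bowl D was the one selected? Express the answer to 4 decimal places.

0.2958

Under each hypothesis, the probability of this draw is: P(data | bowl A) = (7/12) = 7/12; P(data | bowl B) = (11/12) = 11/12; P(data | bowl C) = (2/7) = 2/7; P(data | bowl D) = (6/8) = 3/4.
Multiplying each by its prior: 1/4 · 7/12 = 7/48, 1/4 · 11/12 = 11/48, 1/4 · 2/7 = 1/14, 1/4 · 3/4 = 3/16; with total 71/112.
Hence P(bowl D | data) = (3/16) / (71/112) = 21/71.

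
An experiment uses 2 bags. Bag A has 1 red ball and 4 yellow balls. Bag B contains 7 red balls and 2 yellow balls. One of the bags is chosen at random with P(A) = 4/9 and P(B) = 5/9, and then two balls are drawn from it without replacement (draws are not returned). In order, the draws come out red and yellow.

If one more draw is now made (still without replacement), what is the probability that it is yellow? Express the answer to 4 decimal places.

For each hypothesis, P(data | H) works out to: P(data | bag A) = (1/5)(4/4) = 0.2; P(data | bag B) = (7/9)(2/8) = 0.19444.
The prior-weighted likelihoods are 4/9 · 0.2 = 0.088889, 5/9 · 0.19444 = 0.10802; with total 0.19691.
The posterior is then P(bag A | data) = 0.45141, P(bag B | data) = 0.54859.
So P(yellow next | data) = Σ P(yellow next | H) P(H | data) = (1)(0.45141) + (1/7)(0.54859) = 0.52978.

0.5298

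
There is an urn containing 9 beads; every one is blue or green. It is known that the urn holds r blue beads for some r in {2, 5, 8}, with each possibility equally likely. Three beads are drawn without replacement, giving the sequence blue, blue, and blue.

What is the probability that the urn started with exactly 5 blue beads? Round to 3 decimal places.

For each hypothesis, P(data | H) works out to: P(data | r = 2) = (2/9)(1/8)(0/7) = 0; P(data | r = 5) = (5/9)(4/8)(3/7) = 5/42; P(data | r = 8) = (8/9)(7/8)(6/7) = 2/3.
The prior-weighted likelihoods are 1/3 · 0 = 0, 1/3 · 5/42 = 5/126, 1/3 · 2/3 = 2/9; summing to 11/42.
By Bayes' rule, P(r = 5 | data) = (5/126) / (11/42) = 5/33.

0.152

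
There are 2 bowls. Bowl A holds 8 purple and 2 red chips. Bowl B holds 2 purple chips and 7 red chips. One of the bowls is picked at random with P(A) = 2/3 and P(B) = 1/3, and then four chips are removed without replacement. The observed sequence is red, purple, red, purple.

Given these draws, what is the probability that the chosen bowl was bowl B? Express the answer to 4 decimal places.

Compute the likelihood of the observed sequence for each case: P(data | bowl A) = (2/10)(8/9)(1/8)(7/7) = 1/45; P(data | bowl B) = (7/9)(2/8)(6/7)(1/6) = 1/36.
Weighting by the prior gives 2/3 · 1/45 = 2/135, 1/3 · 1/36 = 1/108; summing to 13/540.
Hence P(bowl B | data) = (1/108) / (13/540) = 5/13.

0.3846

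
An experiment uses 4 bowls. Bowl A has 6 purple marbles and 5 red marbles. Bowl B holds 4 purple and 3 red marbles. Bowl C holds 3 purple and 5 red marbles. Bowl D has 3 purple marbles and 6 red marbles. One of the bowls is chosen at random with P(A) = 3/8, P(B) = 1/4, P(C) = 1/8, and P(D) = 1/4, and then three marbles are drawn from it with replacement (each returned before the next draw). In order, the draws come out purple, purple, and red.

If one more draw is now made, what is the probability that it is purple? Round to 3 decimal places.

0.503

Under each hypothesis, the probability of the observed sequence is: P(data | bowl A) = (6/11)(6/11)(5/11) = 0.13524; P(data | bowl B) = (4/7)(4/7)(3/7) = 0.13994; P(data | bowl C) = (3/8)(3/8)(5/8) = 0.087891; P(data | bowl D) = (3/9)(3/9)(6/9) = 0.074074.
Multiplying each by its prior: 3/8 · 0.13524 = 0.050714, 1/4 · 0.13994 = 0.034985, 1/8 · 0.087891 = 0.010986, 1/4 · 0.074074 = 0.018519; these sum to 0.1152.
Dividing through by the total gives posterior P(bowl A | data) = 0.44021, P(bowl B | data) = 0.30368, P(bowl C | data) = 0.095364, P(bowl D | data) = 0.16075.
Averaging over the posterior, P(purple next | data) = (6/11)(0.44021) + (4/7)(0.30368) + (3/8)(0.095364) + (1/3)(0.16075) = 0.50299.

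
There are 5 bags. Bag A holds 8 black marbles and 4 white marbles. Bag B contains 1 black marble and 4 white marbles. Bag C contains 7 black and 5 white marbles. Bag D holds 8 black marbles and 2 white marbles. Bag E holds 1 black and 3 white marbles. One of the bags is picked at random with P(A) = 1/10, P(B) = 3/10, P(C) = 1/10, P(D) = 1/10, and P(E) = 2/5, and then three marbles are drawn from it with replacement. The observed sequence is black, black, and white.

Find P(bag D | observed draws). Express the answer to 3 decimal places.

The likelihood of the observed sequence under each hypothesis: P(data | bag A) = (8/12)(8/12)(4/12) = 0.14815; P(data | bag B) = (1/5)(1/5)(4/5) = 0.032; P(data | bag C) = (7/12)(7/12)(5/12) = 0.14178; P(data | bag D) = (8/10)(8/10)(2/10) = 0.128; P(data | bag E) = (1/4)(1/4)(3/4) = 0.046875.
Multiplying each by its prior: 1/10 · 0.14815 = 0.014815, 3/10 · 0.032 = 0.0096, 1/10 · 0.14178 = 0.014178, 1/10 · 0.128 = 0.0128, 2/5 · 0.046875 = 0.01875; with total 0.070143.
Therefore the posterior P(bag D | data) = (0.0128) / (0.070143) = 0.18248.

0.182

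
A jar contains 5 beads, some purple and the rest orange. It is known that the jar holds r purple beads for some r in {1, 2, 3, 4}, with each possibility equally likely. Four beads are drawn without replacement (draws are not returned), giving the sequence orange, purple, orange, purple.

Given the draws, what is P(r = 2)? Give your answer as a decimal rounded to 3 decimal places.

0.500

Under each hypothesis, the probability of the observed sequence is: P(data | r = 1) = (4/5)(1/4)(3/3)(0/2) = 0; P(data | r = 2) = (3/5)(2/4)(2/3)(1/2) = 1/10; P(data | r = 3) = (2/5)(3/4)(1/3)(2/2) = 1/10; P(data | r = 4) = (1/5)(4/4)(0/3) = 0.
Multiplying each by its prior: 1/4 · 0 = 0, 1/4 · 1/10 = 1/40, 1/4 · 1/10 = 1/40, 1/4 · 0 = 0; summing to 1/20.
Hence P(r = 2 | data) = (1/40) / (1/20) = 1/2.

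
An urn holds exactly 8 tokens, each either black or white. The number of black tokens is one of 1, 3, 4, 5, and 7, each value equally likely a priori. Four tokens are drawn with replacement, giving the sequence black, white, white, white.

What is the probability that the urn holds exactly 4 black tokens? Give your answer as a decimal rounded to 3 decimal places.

0.229

Compute the likelihood of the observed sequence for each case: P(data | r = 1) = (1/8)(7/8)(7/8)(7/8) = 0.08374; P(data | r = 3) = (3/8)(5/8)(5/8)(5/8) = 0.091553; P(data | r = 4) = (4/8)(4/8)(4/8)(4/8) = 0.0625; P(data | r = 5) = (5/8)(3/8)(3/8)(3/8) = 0.032959; P(data | r = 7) = (7/8)(1/8)(1/8)(1/8) = 0.001709.
Multiplying each by its prior: 1/5 · 0.08374 = 0.016748, 1/5 · 0.091553 = 0.018311, 1/5 · 0.0625 = 0.0125, 1/5 · 0.032959 = 0.0065918, 1/5 · 0.001709 = 0.0003418; with total 0.054492.
By Bayes' rule, P(r = 4 | data) = (0.0125) / (0.054492) = 0.22939.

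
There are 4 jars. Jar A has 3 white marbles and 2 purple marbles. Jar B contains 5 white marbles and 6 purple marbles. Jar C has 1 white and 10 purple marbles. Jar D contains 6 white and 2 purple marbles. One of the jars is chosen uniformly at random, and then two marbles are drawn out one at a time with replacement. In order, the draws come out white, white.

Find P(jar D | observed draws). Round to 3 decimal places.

0.495

The likelihood of the observed sequence under each hypothesis: P(data | jar A) = (3/5)(3/5) = 0.36; P(data | jar B) = (5/11)(5/11) = 0.20661; P(data | jar C) = (1/11)(1/11) = 0.0082645; P(data | jar D) = (6/8)(6/8) = 0.5625.
The prior-weighted likelihoods are 1/4 · 0.36 = 0.09, 1/4 · 0.20661 = 0.051653, 1/4 · 0.0082645 = 0.0020661, 1/4 · 0.5625 = 0.14062; these sum to 0.28434.
So P(jar D | data) = (0.14062) / (0.28434) = 0.49456.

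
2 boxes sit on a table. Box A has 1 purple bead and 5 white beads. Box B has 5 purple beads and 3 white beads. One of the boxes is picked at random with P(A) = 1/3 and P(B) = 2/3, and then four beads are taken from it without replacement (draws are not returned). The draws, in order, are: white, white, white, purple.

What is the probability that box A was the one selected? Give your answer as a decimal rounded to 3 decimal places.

0.824

The likelihood of the observed sequence under each hypothesis: P(data | box A) = (5/6)(4/5)(3/4)(1/3) = 1/6; P(data | box B) = (3/8)(2/7)(1/6)(5/5) = 1/56.
Weighting by the prior gives 1/3 · 1/6 = 1/18, 2/3 · 1/56 = 1/84; these sum to 17/252.
So P(box A | data) = (1/18) / (17/252) = 14/17.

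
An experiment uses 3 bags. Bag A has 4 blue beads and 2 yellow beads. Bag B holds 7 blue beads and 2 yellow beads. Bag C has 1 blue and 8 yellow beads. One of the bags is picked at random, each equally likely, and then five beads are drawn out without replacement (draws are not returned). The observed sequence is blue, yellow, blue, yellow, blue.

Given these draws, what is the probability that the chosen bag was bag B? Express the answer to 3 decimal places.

0.294

For each hypothesis, P(data | H) works out to: P(data | bag A) = (4/6)(2/5)(3/4)(1/3)(2/2) = 1/15; P(data | bag B) = (7/9)(2/8)(6/7)(1/6)(5/5) = 1/36; P(data | bag C) = (1/9)(8/8)(0/7) = 0.
The prior-weighted likelihoods are 1/3 · 1/15 = 1/45, 1/3 · 1/36 = 1/108, 1/3 · 0 = 0; these sum to 17/540.
By Bayes' rule, P(bag B | data) = (1/108) / (17/540) = 5/17.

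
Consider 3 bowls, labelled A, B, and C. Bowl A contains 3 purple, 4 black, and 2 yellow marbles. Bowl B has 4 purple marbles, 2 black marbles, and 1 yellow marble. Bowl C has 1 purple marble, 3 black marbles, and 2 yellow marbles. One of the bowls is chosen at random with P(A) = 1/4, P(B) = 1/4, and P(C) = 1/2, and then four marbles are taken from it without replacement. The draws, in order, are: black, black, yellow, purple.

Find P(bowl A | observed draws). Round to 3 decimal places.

0.238

For each hypothesis, P(data | H) works out to: P(data | bowl A) = (4/9)(3/8)(2/7)(3/6) = 1/42; P(data | bowl B) = (2/7)(1/6)(1/5)(4/4) = 1/105; P(data | bowl C) = (3/6)(2/5)(2/4)(1/3) = 1/30.
Weighting by the prior gives 1/4 · 1/42 = 1/168, 1/4 · 1/105 = 1/420, 1/2 · 1/30 = 1/60; summing to 1/40.
Hence P(bowl A | data) = (1/168) / (1/40) = 5/21.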